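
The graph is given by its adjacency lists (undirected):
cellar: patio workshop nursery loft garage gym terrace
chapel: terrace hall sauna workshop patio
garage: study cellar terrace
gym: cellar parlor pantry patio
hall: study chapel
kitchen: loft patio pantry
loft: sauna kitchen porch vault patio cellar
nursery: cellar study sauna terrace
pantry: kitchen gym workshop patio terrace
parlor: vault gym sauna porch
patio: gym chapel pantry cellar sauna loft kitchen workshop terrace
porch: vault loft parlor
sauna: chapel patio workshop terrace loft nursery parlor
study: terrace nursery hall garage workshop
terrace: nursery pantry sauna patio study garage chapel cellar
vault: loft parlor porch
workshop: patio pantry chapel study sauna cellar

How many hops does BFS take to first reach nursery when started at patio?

Level 0: patio
Level 1: cellar, chapel, gym, kitchen, loft, pantry, sauna, terrace, workshop
Level 2: garage, hall, nursery, parlor, porch, study, vault
nursery first appears at level 2.

2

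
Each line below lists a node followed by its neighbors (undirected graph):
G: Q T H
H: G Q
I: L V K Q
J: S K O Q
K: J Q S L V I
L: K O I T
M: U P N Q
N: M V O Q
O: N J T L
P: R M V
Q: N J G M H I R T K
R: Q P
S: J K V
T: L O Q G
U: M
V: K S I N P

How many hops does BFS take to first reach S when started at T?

Level 0: T
Level 1: G, L, O, Q
Level 2: H, I, J, K, M, N, R
Level 3: P, S, U, V
S first appears at level 3.

3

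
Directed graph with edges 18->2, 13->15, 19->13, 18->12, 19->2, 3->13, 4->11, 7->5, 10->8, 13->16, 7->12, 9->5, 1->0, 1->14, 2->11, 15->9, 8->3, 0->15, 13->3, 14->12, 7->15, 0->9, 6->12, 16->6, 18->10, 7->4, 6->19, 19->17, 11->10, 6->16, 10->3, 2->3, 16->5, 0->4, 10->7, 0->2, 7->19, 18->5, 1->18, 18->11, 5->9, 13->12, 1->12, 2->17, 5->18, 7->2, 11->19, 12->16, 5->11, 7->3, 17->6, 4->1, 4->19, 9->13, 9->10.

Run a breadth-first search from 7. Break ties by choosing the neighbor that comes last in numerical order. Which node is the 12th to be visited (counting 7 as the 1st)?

16

Visit 7; enqueue 19, 15, 12, 5, 4, 3, 2 → queue [19, 15, 12, 5, 4, 3, 2]
Visit 19; enqueue 17, 13 → queue [15, 12, 5, 4, 3, 2, 17, 13]
Visit 15; enqueue 9 → queue [12, 5, 4, 3, 2, 17, 13, 9]
Visit 12; enqueue 16 → queue [5, 4, 3, 2, 17, 13, 9, 16]
Visit 5; enqueue 18, 11 → queue [4, 3, 2, 17, 13, 9, 16, 18, 11]
Visit 4; enqueue 1 → queue [3, 2, 17, 13, 9, 16, 18, 11, 1]
Visit 3 → queue [2, 17, 13, 9, 16, 18, 11, 1]
Visit 2 → queue [17, 13, 9, 16, 18, 11, 1]
Visit 17; enqueue 6 → queue [13, 9, 16, 18, 11, 1, 6]
Visit 13 → queue [9, 16, 18, 11, 1, 6]
Visit 9; enqueue 10 → queue [16, 18, 11, 1, 6, 10]
Visit 16 → queue [18, 11, 1, 6, 10]
Visit 18 → queue [11, 1, 6, 10]
Visit 11 → queue [1, 6, 10]
Visit 1; enqueue 14, 0 → queue [6, 10, 14, 0]
Visit 6 → queue [10, 14, 0]
Visit 10; enqueue 8 → queue [14, 0, 8]
Visit 14 → queue [0, 8]
Visit 0 → queue [8]
Visit 8 → queue []

Visit order: 7, 19, 15, 12, 5, 4, 3, 2, 17, 13, 9, 16, 18, 11, 1, 6, 10, 14, 0, 8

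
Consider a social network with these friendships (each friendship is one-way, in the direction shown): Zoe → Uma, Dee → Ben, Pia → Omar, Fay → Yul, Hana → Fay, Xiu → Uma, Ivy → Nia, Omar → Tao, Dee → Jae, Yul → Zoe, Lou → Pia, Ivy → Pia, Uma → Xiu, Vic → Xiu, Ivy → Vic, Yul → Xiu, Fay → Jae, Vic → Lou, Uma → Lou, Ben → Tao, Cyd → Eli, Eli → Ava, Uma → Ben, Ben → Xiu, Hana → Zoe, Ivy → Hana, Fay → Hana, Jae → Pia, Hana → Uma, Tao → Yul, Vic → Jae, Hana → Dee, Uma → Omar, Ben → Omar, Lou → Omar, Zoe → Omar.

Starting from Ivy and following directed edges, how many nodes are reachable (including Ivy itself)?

16

BFS from Ivy visits: Ivy, Hana, Nia, Pia, Vic, Dee, Fay, Uma, Zoe, Omar, Jae, Lou, Xiu, Ben, Yul, Tao
Reachable nodes: 16 of 19 total.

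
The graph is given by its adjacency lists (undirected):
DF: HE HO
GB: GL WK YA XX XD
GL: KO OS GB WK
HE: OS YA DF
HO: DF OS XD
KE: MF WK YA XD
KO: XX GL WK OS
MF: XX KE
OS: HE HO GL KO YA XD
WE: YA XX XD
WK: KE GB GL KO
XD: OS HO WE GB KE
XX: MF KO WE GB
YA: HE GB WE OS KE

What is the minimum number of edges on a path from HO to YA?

Level 0: HO
Level 1: DF, OS, XD
Level 2: GB, GL, HE, KE, KO, WE, YA
Level 3: MF, WK, XX
YA first appears at level 2.

2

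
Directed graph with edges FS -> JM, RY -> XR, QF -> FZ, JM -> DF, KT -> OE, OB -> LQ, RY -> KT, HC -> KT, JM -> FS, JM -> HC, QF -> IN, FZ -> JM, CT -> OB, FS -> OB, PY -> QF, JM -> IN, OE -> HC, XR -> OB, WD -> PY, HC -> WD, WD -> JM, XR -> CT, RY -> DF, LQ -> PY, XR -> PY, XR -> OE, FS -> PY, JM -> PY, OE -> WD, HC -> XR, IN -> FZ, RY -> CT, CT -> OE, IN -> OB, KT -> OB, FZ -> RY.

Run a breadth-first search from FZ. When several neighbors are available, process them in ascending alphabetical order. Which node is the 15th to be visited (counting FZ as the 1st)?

OE

Visit FZ; enqueue JM, RY → queue [JM, RY]
Visit JM; enqueue DF, FS, HC, IN, PY → queue [RY, DF, FS, HC, IN, PY]
Visit RY; enqueue CT, KT, XR → queue [DF, FS, HC, IN, PY, CT, KT, XR]
Visit DF → queue [FS, HC, IN, PY, CT, KT, XR]
Visit FS; enqueue OB → queue [HC, IN, PY, CT, KT, XR, OB]
Visit HC; enqueue WD → queue [IN, PY, CT, KT, XR, OB, WD]
Visit IN → queue [PY, CT, KT, XR, OB, WD]
Visit PY; enqueue QF → queue [CT, KT, XR, OB, WD, QF]
Visit CT; enqueue OE → queue [KT, XR, OB, WD, QF, OE]
Visit KT → queue [XR, OB, WD, QF, OE]
Visit XR → queue [OB, WD, QF, OE]
Visit OB; enqueue LQ → queue [WD, QF, OE, LQ]
Visit WD → queue [QF, OE, LQ]
Visit QF → queue [OE, LQ]
Visit OE → queue [LQ]
Visit LQ → queue []

Visit order: FZ, JM, RY, DF, FS, HC, IN, PY, CT, KT, XR, OB, WD, QF, OE, LQ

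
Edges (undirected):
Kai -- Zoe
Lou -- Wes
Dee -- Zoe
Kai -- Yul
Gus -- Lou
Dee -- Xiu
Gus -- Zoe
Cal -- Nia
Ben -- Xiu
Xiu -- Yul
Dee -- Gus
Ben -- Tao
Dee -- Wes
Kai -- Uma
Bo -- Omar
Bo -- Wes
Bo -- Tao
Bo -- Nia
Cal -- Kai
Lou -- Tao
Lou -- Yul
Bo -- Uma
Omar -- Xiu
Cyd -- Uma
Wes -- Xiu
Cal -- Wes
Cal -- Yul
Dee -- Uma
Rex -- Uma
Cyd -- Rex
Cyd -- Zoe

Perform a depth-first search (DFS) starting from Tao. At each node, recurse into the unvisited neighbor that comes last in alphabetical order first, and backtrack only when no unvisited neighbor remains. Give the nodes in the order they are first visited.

Tao, Lou, Yul, Xiu, Wes, Dee, Zoe, Kai, Uma, Rex, Cyd, Bo, Omar, Nia, Cal, Gus, Ben

Visit Tao
Tao → Lou
Lou → Yul
Yul → Xiu
Xiu → Wes
Wes → Dee
Dee → Zoe
Zoe → Kai
Kai → Uma
Uma → Rex
Rex → Cyd
Uma → Bo
Bo → Omar
Bo → Nia
Nia → Cal
Zoe → Gus
Xiu → Ben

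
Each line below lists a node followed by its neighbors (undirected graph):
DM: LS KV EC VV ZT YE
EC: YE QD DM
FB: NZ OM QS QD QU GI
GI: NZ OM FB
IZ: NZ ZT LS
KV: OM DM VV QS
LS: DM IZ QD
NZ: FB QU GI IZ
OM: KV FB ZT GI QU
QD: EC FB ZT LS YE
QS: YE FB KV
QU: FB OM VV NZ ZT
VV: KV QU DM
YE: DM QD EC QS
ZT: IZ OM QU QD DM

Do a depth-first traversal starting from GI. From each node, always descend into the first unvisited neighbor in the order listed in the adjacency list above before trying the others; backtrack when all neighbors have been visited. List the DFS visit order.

Visit GI
GI → NZ
NZ → FB
FB → OM
OM → KV
KV → DM
DM → LS
LS → IZ
IZ → ZT
ZT → QU
QU → VV
ZT → QD
QD → EC
EC → YE
YE → QS

GI NZ FB OM KV DM LS IZ ZT QU VV QD EC YE QS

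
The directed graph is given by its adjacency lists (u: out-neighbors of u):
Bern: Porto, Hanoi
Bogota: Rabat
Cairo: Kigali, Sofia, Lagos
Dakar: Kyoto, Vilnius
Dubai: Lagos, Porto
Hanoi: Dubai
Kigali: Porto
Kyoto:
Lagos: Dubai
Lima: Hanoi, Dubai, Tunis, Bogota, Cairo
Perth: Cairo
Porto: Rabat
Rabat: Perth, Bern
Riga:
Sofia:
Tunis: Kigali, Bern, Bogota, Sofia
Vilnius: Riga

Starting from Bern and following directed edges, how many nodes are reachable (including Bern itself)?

BFS from Bern visits: Bern, Porto, Hanoi, Rabat, Dubai, Perth, Lagos, Cairo, Kigali, Sofia
Reachable nodes: 10 of 17 total.

10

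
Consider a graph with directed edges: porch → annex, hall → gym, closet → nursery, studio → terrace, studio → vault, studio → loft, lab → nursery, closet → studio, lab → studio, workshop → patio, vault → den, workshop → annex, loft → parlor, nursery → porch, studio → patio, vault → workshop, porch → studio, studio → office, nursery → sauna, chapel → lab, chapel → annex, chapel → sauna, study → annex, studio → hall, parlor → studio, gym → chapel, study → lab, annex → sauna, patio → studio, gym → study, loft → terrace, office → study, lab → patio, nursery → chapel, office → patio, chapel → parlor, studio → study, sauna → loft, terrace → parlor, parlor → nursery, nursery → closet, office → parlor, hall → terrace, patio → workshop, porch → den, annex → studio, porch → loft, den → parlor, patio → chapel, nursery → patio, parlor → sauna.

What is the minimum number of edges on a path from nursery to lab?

Level 0: nursery
Level 1: chapel, closet, patio, porch, sauna
Level 2: annex, den, lab, loft, parlor, studio, workshop
Level 3: hall, office, study, terrace, vault
Level 4: gym
lab first appears at level 2.

2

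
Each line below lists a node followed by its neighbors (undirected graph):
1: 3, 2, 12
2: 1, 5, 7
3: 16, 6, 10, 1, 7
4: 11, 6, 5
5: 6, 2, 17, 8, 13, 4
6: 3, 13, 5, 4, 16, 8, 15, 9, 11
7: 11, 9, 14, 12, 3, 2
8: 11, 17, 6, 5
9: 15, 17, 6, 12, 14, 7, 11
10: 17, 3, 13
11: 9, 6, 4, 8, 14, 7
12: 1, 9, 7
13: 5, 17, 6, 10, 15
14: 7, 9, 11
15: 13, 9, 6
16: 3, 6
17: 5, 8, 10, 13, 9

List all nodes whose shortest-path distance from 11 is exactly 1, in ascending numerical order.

4, 6, 7, 8, 9, 14

Level 0: 11
Level 1: 4, 6, 7, 8, 9, 14
Level 2: 2, 3, 5, 12, 13, 15, 16, 17
Level 3: 1, 10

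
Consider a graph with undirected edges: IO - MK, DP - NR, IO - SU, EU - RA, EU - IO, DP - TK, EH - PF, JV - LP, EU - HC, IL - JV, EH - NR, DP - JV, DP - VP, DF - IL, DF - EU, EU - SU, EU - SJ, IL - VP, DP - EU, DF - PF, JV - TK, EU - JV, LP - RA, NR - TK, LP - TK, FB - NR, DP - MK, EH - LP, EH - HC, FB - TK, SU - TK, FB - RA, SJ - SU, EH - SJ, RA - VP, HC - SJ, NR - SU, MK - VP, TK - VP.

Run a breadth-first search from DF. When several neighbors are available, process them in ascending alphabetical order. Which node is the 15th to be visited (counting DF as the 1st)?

Visit DF; enqueue EU, IL, PF → queue [EU, IL, PF]
Visit EU; enqueue DP, HC, IO, JV, RA, SJ, SU → queue [IL, PF, DP, HC, IO, JV, RA, SJ, SU]
Visit IL; enqueue VP → queue [PF, DP, HC, IO, JV, RA, SJ, SU, VP]
Visit PF; enqueue EH → queue [DP, HC, IO, JV, RA, SJ, SU, VP, EH]
Visit DP; enqueue MK, NR, TK → queue [HC, IO, JV, RA, SJ, SU, VP, EH, MK, NR, TK]
Visit HC → queue [IO, JV, RA, SJ, SU, VP, EH, MK, NR, TK]
Visit IO → queue [JV, RA, SJ, SU, VP, EH, MK, NR, TK]
Visit JV; enqueue LP → queue [RA, SJ, SU, VP, EH, MK, NR, TK, LP]
Visit RA; enqueue FB → queue [SJ, SU, VP, EH, MK, NR, TK, LP, FB]
Visit SJ → queue [SU, VP, EH, MK, NR, TK, LP, FB]
Visit SU → queue [VP, EH, MK, NR, TK, LP, FB]
Visit VP → queue [EH, MK, NR, TK, LP, FB]
Visit EH → queue [MK, NR, TK, LP, FB]
Visit MK → queue [NR, TK, LP, FB]
Visit NR → queue [TK, LP, FB]
Visit TK → queue [LP, FB]
Visit LP → queue [FB]
Visit FB → queue []

Visit order: DF, EU, IL, PF, DP, HC, IO, JV, RA, SJ, SU, VP, EH, MK, NR, TK, LP, FB

NR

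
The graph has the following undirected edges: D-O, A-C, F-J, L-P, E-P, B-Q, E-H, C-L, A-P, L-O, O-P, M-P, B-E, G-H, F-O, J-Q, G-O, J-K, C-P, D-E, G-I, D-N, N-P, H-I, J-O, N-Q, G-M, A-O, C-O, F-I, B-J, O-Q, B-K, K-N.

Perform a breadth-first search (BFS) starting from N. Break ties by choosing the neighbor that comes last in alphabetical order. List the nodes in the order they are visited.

N -> Q -> P -> K -> D -> O -> J -> B -> M -> L -> E -> C -> A -> G -> F -> H -> I

Visit N; enqueue Q, P, K, D → queue [Q, P, K, D]
Visit Q; enqueue O, J, B → queue [P, K, D, O, J, B]
Visit P; enqueue M, L, E, C, A → queue [K, D, O, J, B, M, L, E, C, A]
Visit K → queue [D, O, J, B, M, L, E, C, A]
Visit D → queue [O, J, B, M, L, E, C, A]
Visit O; enqueue G, F → queue [J, B, M, L, E, C, A, G, F]
Visit J → queue [B, M, L, E, C, A, G, F]
Visit B → queue [M, L, E, C, A, G, F]
Visit M → queue [L, E, C, A, G, F]
Visit L → queue [E, C, A, G, F]
Visit E; enqueue H → queue [C, A, G, F, H]
Visit C → queue [A, G, F, H]
Visit A → queue [G, F, H]
Visit G; enqueue I → queue [F, H, I]
Visit F → queue [H, I]
Visit H → queue [I]
Visit I → queue []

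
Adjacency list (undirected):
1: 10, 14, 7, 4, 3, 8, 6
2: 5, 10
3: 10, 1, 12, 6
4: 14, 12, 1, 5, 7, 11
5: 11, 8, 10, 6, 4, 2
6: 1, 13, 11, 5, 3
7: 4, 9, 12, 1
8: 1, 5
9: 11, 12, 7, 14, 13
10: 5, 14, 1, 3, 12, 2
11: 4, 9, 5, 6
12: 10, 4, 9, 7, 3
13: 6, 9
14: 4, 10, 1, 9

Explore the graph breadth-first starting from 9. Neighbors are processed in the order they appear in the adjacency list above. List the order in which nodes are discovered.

Visit 9; enqueue 11, 12, 7, 14, 13 → queue [11, 12, 7, 14, 13]
Visit 11; enqueue 4, 5, 6 → queue [12, 7, 14, 13, 4, 5, 6]
Visit 12; enqueue 10, 3 → queue [7, 14, 13, 4, 5, 6, 10, 3]
Visit 7; enqueue 1 → queue [14, 13, 4, 5, 6, 10, 3, 1]
Visit 14 → queue [13, 4, 5, 6, 10, 3, 1]
Visit 13 → queue [4, 5, 6, 10, 3, 1]
Visit 4 → queue [5, 6, 10, 3, 1]
Visit 5; enqueue 8, 2 → queue [6, 10, 3, 1, 8, 2]
Visit 6 → queue [10, 3, 1, 8, 2]
Visit 10 → queue [3, 1, 8, 2]
Visit 3 → queue [1, 8, 2]
Visit 1 → queue [8, 2]
Visit 8 → queue [2]
Visit 2 → queue []

9 11 12 7 14 13 4 5 6 10 3 1 8 2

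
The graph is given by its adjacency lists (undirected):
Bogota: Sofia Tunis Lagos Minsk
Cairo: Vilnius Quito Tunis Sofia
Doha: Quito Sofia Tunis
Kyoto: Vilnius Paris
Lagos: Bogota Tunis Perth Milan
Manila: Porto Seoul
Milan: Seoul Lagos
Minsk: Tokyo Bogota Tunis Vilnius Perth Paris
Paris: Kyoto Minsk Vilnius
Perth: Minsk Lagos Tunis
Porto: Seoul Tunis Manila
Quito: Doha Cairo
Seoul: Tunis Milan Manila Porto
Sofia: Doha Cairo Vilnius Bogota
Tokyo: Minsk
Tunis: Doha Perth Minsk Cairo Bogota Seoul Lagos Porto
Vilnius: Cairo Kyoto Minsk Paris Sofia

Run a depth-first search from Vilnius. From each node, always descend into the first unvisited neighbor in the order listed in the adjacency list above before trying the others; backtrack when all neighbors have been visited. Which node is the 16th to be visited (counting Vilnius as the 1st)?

Manila

Visit Vilnius
Vilnius → Cairo
Cairo → Quito
Quito → Doha
Doha → Sofia
Sofia → Bogota
Bogota → Tunis
Tunis → Perth
Perth → Minsk
Minsk → Tokyo
Minsk → Paris
Paris → Kyoto
Perth → Lagos
Lagos → Milan
Milan → Seoul
Seoul → Manila
Manila → Porto

Visit order: Vilnius, Cairo, Quito, Doha, Sofia, Bogota, Tunis, Perth, Minsk, Tokyo, Paris, Kyoto, Lagos, Milan, Seoul, Manila, Porto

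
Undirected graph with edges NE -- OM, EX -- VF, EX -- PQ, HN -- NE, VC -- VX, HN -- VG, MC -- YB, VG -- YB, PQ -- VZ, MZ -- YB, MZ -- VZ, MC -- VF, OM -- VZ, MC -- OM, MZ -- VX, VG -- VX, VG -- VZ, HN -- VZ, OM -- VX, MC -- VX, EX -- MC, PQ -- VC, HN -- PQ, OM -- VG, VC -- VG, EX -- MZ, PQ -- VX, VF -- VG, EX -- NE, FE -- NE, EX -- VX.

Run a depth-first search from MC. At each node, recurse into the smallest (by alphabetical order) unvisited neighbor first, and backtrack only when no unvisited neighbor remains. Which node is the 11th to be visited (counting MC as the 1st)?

Visit MC
MC → EX
EX → MZ
MZ → VX
VX → OM
OM → NE
NE → FE
NE → HN
HN → PQ
PQ → VC
VC → VG
VG → VF
VG → VZ
VG → YB

Visit order: MC, EX, MZ, VX, OM, NE, FE, HN, PQ, VC, VG, VF, VZ, YB

VG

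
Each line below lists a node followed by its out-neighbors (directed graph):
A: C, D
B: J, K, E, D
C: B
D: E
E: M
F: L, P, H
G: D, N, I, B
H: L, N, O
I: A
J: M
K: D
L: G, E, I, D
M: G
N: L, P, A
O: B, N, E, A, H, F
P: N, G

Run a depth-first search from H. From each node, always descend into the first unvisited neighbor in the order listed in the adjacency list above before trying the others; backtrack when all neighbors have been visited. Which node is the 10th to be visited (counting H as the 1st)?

Visit H
H → L
L → G
G → D
D → E
E → M
G → N
N → P
N → A
A → C
C → B
B → J
B → K
G → I
H → O
O → F

Visit order: H, L, G, D, E, M, N, P, A, C, B, J, K, I, O, F

C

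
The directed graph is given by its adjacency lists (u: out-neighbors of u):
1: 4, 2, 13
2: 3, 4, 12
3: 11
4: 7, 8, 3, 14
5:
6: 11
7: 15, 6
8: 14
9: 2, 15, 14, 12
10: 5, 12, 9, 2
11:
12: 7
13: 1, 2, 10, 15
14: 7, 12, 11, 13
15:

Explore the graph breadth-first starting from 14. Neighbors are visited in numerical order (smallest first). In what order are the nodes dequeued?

Visit 14; enqueue 7, 11, 12, 13 → queue [7, 11, 12, 13]
Visit 7; enqueue 6, 15 → queue [11, 12, 13, 6, 15]
Visit 11 → queue [12, 13, 6, 15]
Visit 12 → queue [13, 6, 15]
Visit 13; enqueue 1, 2, 10 → queue [6, 15, 1, 2, 10]
Visit 6 → queue [15, 1, 2, 10]
Visit 15 → queue [1, 2, 10]
Visit 1; enqueue 4 → queue [2, 10, 4]
Visit 2; enqueue 3 → queue [10, 4, 3]
Visit 10; enqueue 5, 9 → queue [4, 3, 5, 9]
Visit 4; enqueue 8 → queue [3, 5, 9, 8]
Visit 3 → queue [5, 9, 8]
Visit 5 → queue [9, 8]
Visit 9 → queue [8]
Visit 8 → queue []

14, 7, 11, 12, 13, 6, 15, 1, 2, 10, 4, 3, 5, 9, 8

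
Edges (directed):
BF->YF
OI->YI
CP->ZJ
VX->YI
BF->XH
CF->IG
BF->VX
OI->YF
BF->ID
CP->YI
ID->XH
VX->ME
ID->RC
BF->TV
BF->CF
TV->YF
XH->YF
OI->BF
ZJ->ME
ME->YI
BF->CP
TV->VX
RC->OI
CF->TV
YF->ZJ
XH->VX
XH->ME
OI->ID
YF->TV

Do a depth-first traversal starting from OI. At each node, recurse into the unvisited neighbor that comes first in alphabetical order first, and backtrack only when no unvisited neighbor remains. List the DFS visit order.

OI -> BF -> CF -> IG -> TV -> VX -> ME -> YI -> YF -> ZJ -> CP -> ID -> RC -> XH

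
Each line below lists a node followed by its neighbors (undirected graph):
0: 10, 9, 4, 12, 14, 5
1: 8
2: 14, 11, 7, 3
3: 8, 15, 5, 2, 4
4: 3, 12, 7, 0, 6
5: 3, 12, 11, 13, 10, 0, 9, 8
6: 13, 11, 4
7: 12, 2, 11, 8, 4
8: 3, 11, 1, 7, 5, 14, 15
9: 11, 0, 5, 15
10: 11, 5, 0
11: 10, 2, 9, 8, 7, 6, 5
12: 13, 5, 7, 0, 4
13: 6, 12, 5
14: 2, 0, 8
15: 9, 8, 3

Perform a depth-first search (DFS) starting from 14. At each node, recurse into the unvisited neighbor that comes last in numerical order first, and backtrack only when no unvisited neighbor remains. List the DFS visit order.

14 8 15 9 11 10 5 13 12 7 4 6 3 2 0 1

Visit 14
14 → 8
8 → 15
15 → 9
9 → 11
11 → 10
10 → 5
5 → 13
13 → 12
12 → 7
7 → 4
4 → 6
4 → 3
3 → 2
4 → 0
8 → 1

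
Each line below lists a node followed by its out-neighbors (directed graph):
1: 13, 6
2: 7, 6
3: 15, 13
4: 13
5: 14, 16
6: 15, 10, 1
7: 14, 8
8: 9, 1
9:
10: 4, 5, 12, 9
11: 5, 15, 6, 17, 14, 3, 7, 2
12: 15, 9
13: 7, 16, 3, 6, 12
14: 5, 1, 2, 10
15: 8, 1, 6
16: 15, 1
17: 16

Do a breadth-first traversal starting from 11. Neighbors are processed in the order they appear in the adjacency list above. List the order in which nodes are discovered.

Visit 11; enqueue 5, 15, 6, 17, 14, 3, 7, 2 → queue [5, 15, 6, 17, 14, 3, 7, 2]
Visit 5; enqueue 16 → queue [15, 6, 17, 14, 3, 7, 2, 16]
Visit 15; enqueue 8, 1 → queue [6, 17, 14, 3, 7, 2, 16, 8, 1]
Visit 6; enqueue 10 → queue [17, 14, 3, 7, 2, 16, 8, 1, 10]
Visit 17 → queue [14, 3, 7, 2, 16, 8, 1, 10]
Visit 14 → queue [3, 7, 2, 16, 8, 1, 10]
Visit 3; enqueue 13 → queue [7, 2, 16, 8, 1, 10, 13]
Visit 7 → queue [2, 16, 8, 1, 10, 13]
Visit 2 → queue [16, 8, 1, 10, 13]
Visit 16 → queue [8, 1, 10, 13]
Visit 8; enqueue 9 → queue [1, 10, 13, 9]
Visit 1 → queue [10, 13, 9]
Visit 10; enqueue 4, 12 → queue [13, 9, 4, 12]
Visit 13 → queue [9, 4, 12]
Visit 9 → queue [4, 12]
Visit 4 → queue [12]
Visit 12 → queue []

11, 5, 15, 6, 17, 14, 3, 7, 2, 16, 8, 1, 10, 13, 9, 4, 12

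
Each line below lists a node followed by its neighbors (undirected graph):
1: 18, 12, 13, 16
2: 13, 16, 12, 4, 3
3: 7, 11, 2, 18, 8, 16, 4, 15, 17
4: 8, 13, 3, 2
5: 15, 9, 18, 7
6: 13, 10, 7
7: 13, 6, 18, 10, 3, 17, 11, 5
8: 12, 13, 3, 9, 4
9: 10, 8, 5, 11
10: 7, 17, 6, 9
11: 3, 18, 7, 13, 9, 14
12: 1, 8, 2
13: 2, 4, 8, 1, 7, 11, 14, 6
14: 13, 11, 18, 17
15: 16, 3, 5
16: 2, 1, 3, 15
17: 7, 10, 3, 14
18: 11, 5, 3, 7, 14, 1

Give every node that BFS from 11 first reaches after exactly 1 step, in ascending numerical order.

3, 7, 9, 13, 14, 18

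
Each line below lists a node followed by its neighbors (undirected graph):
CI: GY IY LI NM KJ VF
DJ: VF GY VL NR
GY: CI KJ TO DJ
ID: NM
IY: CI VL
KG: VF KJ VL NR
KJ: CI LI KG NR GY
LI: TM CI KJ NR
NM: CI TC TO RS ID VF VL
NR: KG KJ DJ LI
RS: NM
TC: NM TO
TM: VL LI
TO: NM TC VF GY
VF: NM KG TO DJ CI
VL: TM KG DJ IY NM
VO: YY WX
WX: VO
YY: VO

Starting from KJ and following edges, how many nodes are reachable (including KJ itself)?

16

BFS from KJ visits: KJ, CI, LI, KG, NR, GY, IY, NM, VF, TM, VL, DJ, TO, TC, RS, ID
Reachable nodes: 16 of 19 total.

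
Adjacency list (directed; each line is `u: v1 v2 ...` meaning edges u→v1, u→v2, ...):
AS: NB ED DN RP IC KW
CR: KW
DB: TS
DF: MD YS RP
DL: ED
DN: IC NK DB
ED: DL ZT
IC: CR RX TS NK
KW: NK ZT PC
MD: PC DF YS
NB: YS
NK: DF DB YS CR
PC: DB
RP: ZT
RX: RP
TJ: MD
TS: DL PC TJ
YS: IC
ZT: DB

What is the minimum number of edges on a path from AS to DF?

3

Level 0: AS
Level 1: DN, ED, IC, KW, NB, RP
Level 2: CR, DB, DL, NK, PC, RX, TS, YS, ZT
Level 3: DF, TJ
Level 4: MD
DF first appears at level 3.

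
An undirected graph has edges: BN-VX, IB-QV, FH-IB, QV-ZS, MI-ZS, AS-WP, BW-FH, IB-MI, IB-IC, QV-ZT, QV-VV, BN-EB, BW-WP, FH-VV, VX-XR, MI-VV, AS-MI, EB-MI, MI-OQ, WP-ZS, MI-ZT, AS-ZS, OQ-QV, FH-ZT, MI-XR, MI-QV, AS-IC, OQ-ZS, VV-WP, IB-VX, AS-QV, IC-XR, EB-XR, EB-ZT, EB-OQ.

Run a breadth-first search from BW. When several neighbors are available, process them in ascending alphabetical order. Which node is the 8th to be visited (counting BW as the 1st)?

ZS

Visit BW; enqueue FH, WP → queue [FH, WP]
Visit FH; enqueue IB, VV, ZT → queue [WP, IB, VV, ZT]
Visit WP; enqueue AS, ZS → queue [IB, VV, ZT, AS, ZS]
Visit IB; enqueue IC, MI, QV, VX → queue [VV, ZT, AS, ZS, IC, MI, QV, VX]
Visit VV → queue [ZT, AS, ZS, IC, MI, QV, VX]
Visit ZT; enqueue EB → queue [AS, ZS, IC, MI, QV, VX, EB]
Visit AS → queue [ZS, IC, MI, QV, VX, EB]
Visit ZS; enqueue OQ → queue [IC, MI, QV, VX, EB, OQ]
Visit IC; enqueue XR → queue [MI, QV, VX, EB, OQ, XR]
Visit MI → queue [QV, VX, EB, OQ, XR]
Visit QV → queue [VX, EB, OQ, XR]
Visit VX; enqueue BN → queue [EB, OQ, XR, BN]
Visit EB → queue [OQ, XR, BN]
Visit OQ → queue [XR, BN]
Visit XR → queue [BN]
Visit BN → queue []

Visit order: BW, FH, WP, IB, VV, ZT, AS, ZS, IC, MI, QV, VX, EB, OQ, XR, BN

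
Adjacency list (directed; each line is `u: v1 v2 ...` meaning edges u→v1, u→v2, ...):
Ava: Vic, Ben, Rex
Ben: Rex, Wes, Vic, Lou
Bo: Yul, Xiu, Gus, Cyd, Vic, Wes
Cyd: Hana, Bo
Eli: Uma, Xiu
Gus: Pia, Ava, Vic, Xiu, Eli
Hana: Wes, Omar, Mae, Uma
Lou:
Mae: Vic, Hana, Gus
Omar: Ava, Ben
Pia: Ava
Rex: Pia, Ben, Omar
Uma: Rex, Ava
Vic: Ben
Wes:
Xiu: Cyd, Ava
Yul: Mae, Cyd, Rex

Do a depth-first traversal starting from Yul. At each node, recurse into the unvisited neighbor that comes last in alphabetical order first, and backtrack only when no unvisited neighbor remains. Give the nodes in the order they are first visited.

Visit Yul
Yul → Rex
Rex → Pia
Pia → Ava
Ava → Vic
Vic → Ben
Ben → Wes
Ben → Lou
Rex → Omar
Yul → Mae
Mae → Hana
Hana → Uma
Mae → Gus
Gus → Xiu
Xiu → Cyd
Cyd → Bo
Gus → Eli

Yul, Rex, Pia, Ava, Vic, Ben, Wes, Lou, Omar, Mae, Hana, Uma, Gus, Xiu, Cyd, Bo, Eli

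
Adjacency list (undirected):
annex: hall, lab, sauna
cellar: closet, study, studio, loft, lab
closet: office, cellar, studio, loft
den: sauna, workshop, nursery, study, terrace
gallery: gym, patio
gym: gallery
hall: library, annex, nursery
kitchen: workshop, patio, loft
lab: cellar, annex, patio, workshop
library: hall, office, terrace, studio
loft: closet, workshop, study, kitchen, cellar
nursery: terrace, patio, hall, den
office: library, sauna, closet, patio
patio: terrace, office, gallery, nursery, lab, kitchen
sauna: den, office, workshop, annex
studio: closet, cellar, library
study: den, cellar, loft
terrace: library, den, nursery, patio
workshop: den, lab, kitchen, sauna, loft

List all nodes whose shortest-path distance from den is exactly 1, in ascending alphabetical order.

Level 0: den
Level 1: nursery, sauna, study, terrace, workshop
Level 2: annex, cellar, hall, kitchen, lab, library, loft, office, patio
Level 3: closet, gallery, studio
Level 4: gym

nursery, sauna, study, terrace, workshop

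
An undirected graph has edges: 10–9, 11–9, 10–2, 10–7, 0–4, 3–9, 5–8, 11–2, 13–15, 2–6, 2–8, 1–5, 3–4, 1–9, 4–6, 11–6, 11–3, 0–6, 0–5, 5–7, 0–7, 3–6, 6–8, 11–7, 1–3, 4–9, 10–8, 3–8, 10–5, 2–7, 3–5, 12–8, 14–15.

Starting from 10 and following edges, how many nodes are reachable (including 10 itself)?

13

BFS from 10 visits: 10, 9, 8, 7, 5, 2, 11, 4, 3, 1, 12, 6, 0
Reachable nodes: 13 of 16 total.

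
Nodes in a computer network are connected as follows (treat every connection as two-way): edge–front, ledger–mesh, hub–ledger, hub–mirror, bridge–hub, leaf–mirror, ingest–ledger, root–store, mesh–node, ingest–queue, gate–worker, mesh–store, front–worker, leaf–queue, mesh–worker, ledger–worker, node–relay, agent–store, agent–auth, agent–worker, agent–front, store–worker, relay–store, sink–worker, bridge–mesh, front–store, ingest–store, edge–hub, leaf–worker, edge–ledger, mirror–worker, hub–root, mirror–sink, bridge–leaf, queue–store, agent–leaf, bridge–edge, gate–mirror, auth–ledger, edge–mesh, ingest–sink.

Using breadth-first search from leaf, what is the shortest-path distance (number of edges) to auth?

Level 0: leaf
Level 1: agent, bridge, mirror, queue, worker
Level 2: auth, edge, front, gate, hub, ingest, ledger, mesh, sink, store
Level 3: node, relay, root
auth first appears at level 2.

2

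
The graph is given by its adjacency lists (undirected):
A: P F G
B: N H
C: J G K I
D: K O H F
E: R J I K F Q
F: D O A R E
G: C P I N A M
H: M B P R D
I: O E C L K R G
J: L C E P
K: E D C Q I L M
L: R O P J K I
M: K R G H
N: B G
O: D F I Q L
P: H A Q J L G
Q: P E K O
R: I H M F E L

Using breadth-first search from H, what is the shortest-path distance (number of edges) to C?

Level 0: H
Level 1: B, D, M, P, R
Level 2: A, E, F, G, I, J, K, L, N, O, Q
Level 3: C
C first appears at level 3.

3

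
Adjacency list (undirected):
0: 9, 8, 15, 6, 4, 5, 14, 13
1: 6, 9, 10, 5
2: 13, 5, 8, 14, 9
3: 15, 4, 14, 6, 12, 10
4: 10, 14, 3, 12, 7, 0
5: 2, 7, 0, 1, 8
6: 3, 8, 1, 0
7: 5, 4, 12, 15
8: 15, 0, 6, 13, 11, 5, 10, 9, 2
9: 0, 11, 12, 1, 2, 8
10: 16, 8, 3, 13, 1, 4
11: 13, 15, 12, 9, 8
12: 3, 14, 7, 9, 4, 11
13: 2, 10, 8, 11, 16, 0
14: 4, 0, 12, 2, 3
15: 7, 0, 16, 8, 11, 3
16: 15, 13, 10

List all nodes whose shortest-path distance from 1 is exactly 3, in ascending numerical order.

14, 15

Level 0: 1
Level 1: 5, 6, 9, 10
Level 2: 0, 2, 3, 4, 7, 8, 11, 12, 13, 16
Level 3: 14, 15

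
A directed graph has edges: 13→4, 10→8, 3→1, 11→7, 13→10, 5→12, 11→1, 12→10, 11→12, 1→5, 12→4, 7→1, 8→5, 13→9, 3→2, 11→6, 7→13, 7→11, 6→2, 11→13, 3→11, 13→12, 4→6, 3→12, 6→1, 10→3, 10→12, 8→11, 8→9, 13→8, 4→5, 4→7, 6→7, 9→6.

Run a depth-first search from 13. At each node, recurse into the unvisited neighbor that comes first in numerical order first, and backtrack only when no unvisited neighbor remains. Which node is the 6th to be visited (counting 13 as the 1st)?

3

Visit 13
13 → 4
4 → 5
5 → 12
12 → 10
10 → 3
3 → 1
3 → 2
3 → 11
11 → 6
6 → 7
10 → 8
8 → 9

Visit order: 13, 4, 5, 12, 10, 3, 1, 2, 11, 6, 7, 8, 9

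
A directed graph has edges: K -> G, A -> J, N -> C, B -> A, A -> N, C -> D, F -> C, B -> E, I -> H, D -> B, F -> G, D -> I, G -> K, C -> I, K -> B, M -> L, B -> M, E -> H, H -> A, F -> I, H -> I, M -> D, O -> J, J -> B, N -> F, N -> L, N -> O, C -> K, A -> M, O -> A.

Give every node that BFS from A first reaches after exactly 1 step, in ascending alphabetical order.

Level 0: A
Level 1: J, M, N
Level 2: B, C, D, F, L, O
Level 3: E, G, I, K
Level 4: H

J, M, N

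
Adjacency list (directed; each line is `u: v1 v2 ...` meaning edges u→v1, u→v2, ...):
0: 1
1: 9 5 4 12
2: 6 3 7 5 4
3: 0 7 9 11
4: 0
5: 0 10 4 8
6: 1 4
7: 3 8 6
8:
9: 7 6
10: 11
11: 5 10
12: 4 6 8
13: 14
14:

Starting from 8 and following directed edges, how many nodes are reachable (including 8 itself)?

1

BFS from 8 visits: 8
Reachable nodes: 1 of 15 total.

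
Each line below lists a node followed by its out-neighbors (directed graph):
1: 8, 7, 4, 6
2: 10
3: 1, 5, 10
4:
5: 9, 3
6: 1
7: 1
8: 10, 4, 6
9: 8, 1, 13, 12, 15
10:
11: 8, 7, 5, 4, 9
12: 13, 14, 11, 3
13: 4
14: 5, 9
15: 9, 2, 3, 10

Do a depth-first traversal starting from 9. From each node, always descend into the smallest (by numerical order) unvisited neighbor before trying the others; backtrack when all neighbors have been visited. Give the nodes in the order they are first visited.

Visit 9
9 → 1
1 → 4
1 → 6
1 → 7
1 → 8
8 → 10
9 → 12
12 → 3
3 → 5
12 → 11
12 → 13
12 → 14
9 → 15
15 → 2

9, 1, 4, 6, 7, 8, 10, 12, 3, 5, 11, 13, 14, 15, 2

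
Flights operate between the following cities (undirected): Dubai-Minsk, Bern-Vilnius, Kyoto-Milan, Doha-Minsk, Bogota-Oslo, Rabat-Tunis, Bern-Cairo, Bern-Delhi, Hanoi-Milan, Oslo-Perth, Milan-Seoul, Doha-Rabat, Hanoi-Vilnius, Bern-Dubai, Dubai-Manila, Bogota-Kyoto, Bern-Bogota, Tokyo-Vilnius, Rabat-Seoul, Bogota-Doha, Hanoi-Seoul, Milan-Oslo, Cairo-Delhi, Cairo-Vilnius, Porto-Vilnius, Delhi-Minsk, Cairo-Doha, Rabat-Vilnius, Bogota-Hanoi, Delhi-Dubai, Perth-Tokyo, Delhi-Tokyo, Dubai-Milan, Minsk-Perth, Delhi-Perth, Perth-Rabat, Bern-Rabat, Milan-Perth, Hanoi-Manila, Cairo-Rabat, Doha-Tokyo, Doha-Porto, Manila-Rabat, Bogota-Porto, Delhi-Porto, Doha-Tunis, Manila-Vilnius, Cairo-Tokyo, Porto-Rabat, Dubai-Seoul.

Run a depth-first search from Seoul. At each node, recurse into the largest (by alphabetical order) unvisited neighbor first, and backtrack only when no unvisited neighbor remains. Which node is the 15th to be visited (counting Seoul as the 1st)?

Manila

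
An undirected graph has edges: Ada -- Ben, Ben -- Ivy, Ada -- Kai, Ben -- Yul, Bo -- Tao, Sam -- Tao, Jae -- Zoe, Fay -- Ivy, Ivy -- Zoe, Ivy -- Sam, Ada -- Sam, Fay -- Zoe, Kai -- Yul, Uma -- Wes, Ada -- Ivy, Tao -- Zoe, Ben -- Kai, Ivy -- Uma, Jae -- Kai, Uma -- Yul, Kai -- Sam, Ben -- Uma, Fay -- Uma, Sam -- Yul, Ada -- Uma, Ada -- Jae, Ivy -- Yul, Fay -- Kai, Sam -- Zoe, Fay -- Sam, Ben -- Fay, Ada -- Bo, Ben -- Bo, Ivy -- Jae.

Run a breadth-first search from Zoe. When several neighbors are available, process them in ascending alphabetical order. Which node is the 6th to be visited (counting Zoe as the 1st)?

Visit Zoe; enqueue Fay, Ivy, Jae, Sam, Tao → queue [Fay, Ivy, Jae, Sam, Tao]
Visit Fay; enqueue Ben, Kai, Uma → queue [Ivy, Jae, Sam, Tao, Ben, Kai, Uma]
Visit Ivy; enqueue Ada, Yul → queue [Jae, Sam, Tao, Ben, Kai, Uma, Ada, Yul]
Visit Jae → queue [Sam, Tao, Ben, Kai, Uma, Ada, Yul]
Visit Sam → queue [Tao, Ben, Kai, Uma, Ada, Yul]
Visit Tao; enqueue Bo → queue [Ben, Kai, Uma, Ada, Yul, Bo]
Visit Ben → queue [Kai, Uma, Ada, Yul, Bo]
Visit Kai → queue [Uma, Ada, Yul, Bo]
Visit Uma; enqueue Wes → queue [Ada, Yul, Bo, Wes]
Visit Ada → queue [Yul, Bo, Wes]
Visit Yul → queue [Bo, Wes]
Visit Bo → queue [Wes]
Visit Wes → queue []

Visit order: Zoe, Fay, Ivy, Jae, Sam, Tao, Ben, Kai, Uma, Ada, Yul, Bo, Wes

Tao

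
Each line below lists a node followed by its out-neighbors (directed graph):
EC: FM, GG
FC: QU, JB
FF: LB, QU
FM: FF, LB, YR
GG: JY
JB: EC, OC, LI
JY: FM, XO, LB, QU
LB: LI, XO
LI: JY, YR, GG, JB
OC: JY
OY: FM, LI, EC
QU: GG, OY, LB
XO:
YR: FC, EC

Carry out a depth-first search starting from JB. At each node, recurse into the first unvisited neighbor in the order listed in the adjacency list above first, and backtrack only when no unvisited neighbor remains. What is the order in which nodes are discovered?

Visit JB
JB → EC
EC → FM
FM → FF
FF → LB
LB → LI
LI → JY
JY → XO
JY → QU
QU → GG
QU → OY
LI → YR
YR → FC
JB → OC

JB EC FM FF LB LI JY XO QU GG OY YR FC OC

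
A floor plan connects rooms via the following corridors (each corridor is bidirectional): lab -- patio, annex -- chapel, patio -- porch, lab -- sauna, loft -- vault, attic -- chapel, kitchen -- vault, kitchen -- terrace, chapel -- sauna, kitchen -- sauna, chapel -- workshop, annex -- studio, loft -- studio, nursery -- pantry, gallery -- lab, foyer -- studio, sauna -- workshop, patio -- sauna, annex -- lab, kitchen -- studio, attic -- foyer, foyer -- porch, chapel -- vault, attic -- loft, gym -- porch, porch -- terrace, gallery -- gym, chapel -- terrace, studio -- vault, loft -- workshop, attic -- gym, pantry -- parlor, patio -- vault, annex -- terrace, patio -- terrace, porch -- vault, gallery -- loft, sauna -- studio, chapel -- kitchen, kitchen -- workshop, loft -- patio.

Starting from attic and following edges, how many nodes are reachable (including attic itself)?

16

BFS from attic visits: attic, loft, gym, foyer, chapel, workshop, vault, studio, patio, gallery, porch, terrace, sauna, kitchen, annex, lab
Reachable nodes: 16 of 19 total.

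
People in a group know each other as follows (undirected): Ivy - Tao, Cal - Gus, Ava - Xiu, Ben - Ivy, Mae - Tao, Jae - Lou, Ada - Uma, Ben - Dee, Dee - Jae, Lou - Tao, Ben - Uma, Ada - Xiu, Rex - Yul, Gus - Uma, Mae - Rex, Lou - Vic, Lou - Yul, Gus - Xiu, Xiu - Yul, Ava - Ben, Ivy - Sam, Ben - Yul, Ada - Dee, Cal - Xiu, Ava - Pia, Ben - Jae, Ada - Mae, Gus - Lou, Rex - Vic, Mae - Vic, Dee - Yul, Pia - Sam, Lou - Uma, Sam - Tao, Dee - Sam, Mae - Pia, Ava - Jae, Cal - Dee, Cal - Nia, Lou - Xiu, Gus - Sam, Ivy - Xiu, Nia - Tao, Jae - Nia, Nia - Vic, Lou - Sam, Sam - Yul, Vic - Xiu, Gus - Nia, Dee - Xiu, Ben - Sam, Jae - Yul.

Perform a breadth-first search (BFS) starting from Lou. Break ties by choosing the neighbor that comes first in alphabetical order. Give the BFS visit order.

Lou → Gus → Jae → Sam → Tao → Uma → Vic → Xiu → Yul → Cal → Nia → Ava → Ben → Dee → Ivy → Pia → Mae → Ada → Rex

Visit Lou; enqueue Gus, Jae, Sam, Tao, Uma, Vic, Xiu, Yul → queue [Gus, Jae, Sam, Tao, Uma, Vic, Xiu, Yul]
Visit Gus; enqueue Cal, Nia → queue [Jae, Sam, Tao, Uma, Vic, Xiu, Yul, Cal, Nia]
Visit Jae; enqueue Ava, Ben, Dee → queue [Sam, Tao, Uma, Vic, Xiu, Yul, Cal, Nia, Ava, Ben, Dee]
Visit Sam; enqueue Ivy, Pia → queue [Tao, Uma, Vic, Xiu, Yul, Cal, Nia, Ava, Ben, Dee, Ivy, Pia]
Visit Tao; enqueue Mae → queue [Uma, Vic, Xiu, Yul, Cal, Nia, Ava, Ben, Dee, Ivy, Pia, Mae]
Visit Uma; enqueue Ada → queue [Vic, Xiu, Yul, Cal, Nia, Ava, Ben, Dee, Ivy, Pia, Mae, Ada]
Visit Vic; enqueue Rex → queue [Xiu, Yul, Cal, Nia, Ava, Ben, Dee, Ivy, Pia, Mae, Ada, Rex]
Visit Xiu → queue [Yul, Cal, Nia, Ava, Ben, Dee, Ivy, Pia, Mae, Ada, Rex]
Visit Yul → queue [Cal, Nia, Ava, Ben, Dee, Ivy, Pia, Mae, Ada, Rex]
Visit Cal → queue [Nia, Ava, Ben, Dee, Ivy, Pia, Mae, Ada, Rex]
Visit Nia → queue [Ava, Ben, Dee, Ivy, Pia, Mae, Ada, Rex]
Visit Ava → queue [Ben, Dee, Ivy, Pia, Mae, Ada, Rex]
Visit Ben → queue [Dee, Ivy, Pia, Mae, Ada, Rex]
Visit Dee → queue [Ivy, Pia, Mae, Ada, Rex]
Visit Ivy → queue [Pia, Mae, Ada, Rex]
Visit Pia → queue [Mae, Ada, Rex]
Visit Mae → queue [Ada, Rex]
Visit Ada → queue [Rex]
Visit Rex → queue []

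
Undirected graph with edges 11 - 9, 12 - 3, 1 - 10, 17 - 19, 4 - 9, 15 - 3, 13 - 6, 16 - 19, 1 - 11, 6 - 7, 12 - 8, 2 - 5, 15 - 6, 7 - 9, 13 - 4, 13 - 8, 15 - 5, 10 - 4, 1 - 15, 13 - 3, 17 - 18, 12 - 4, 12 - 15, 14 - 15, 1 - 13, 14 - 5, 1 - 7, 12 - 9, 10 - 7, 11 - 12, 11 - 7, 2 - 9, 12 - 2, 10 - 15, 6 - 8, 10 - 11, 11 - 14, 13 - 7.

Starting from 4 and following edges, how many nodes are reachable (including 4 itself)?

BFS from 4 visits: 4, 13, 12, 10, 9, 8, 7, 6, 3, 1, 15, 11, 2, 14, 5
Reachable nodes: 15 of 19 total.

15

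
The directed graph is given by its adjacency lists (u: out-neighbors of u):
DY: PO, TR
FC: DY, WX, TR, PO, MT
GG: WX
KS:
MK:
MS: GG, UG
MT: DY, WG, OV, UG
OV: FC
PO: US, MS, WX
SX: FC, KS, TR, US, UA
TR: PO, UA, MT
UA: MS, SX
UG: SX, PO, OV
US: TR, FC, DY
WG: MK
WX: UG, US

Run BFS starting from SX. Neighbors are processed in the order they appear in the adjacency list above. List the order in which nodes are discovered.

SX -> FC -> KS -> TR -> US -> UA -> DY -> WX -> PO -> MT -> MS -> UG -> WG -> OV -> GG -> MK

Visit SX; enqueue FC, KS, TR, US, UA → queue [FC, KS, TR, US, UA]
Visit FC; enqueue DY, WX, PO, MT → queue [KS, TR, US, UA, DY, WX, PO, MT]
Visit KS → queue [TR, US, UA, DY, WX, PO, MT]
Visit TR → queue [US, UA, DY, WX, PO, MT]
Visit US → queue [UA, DY, WX, PO, MT]
Visit UA; enqueue MS → queue [DY, WX, PO, MT, MS]
Visit DY → queue [WX, PO, MT, MS]
Visit WX; enqueue UG → queue [PO, MT, MS, UG]
Visit PO → queue [MT, MS, UG]
Visit MT; enqueue WG, OV → queue [MS, UG, WG, OV]
Visit MS; enqueue GG → queue [UG, WG, OV, GG]
Visit UG → queue [WG, OV, GG]
Visit WG; enqueue MK → queue [OV, GG, MK]
Visit OV → queue [GG, MK]
Visit GG → queue [MK]
Visit MK → queue []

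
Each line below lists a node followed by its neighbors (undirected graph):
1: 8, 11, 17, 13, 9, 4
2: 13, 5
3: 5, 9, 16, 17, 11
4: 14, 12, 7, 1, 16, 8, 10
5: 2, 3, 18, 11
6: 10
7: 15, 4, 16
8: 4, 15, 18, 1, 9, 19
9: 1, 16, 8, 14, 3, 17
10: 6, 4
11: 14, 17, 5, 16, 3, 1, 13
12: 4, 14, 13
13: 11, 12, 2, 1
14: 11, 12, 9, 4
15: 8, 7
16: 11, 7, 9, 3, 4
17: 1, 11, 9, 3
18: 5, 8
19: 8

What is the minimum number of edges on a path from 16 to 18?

3

Level 0: 16
Level 1: 3, 4, 7, 9, 11
Level 2: 1, 5, 8, 10, 12, 13, 14, 15, 17
Level 3: 2, 6, 18, 19
18 first appears at level 3.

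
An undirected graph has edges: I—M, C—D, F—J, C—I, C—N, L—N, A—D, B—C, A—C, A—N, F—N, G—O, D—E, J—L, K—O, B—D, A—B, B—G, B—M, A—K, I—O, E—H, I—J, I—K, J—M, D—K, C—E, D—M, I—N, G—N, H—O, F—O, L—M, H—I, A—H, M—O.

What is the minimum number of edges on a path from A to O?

Level 0: A
Level 1: B, C, D, H, K, N
Level 2: E, F, G, I, L, M, O
Level 3: J
O first appears at level 2.

2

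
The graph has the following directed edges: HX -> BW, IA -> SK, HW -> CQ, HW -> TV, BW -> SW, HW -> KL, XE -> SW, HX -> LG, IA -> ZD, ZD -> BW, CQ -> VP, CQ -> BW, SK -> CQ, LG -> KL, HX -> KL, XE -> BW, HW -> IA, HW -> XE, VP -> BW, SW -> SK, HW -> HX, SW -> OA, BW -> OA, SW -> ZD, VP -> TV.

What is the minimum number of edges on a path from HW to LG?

Level 0: HW
Level 1: CQ, HX, IA, KL, TV, XE
Level 2: BW, LG, SK, SW, VP, ZD
Level 3: OA
LG first appears at level 2.

2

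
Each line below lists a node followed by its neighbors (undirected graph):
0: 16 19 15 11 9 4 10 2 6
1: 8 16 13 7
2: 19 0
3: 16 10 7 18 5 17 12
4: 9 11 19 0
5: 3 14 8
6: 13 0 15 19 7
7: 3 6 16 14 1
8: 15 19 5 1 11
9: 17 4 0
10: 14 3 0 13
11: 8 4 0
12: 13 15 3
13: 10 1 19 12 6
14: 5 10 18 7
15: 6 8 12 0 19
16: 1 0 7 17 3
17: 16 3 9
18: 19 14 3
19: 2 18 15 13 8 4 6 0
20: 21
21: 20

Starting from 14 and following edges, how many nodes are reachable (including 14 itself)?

20

BFS from 14 visits: 14, 18, 10, 7, 5, 19, 3, 13, 0, 16, 6, 1, 8, 15, 4, 2, 17, 12, 11, 9
Reachable nodes: 20 of 22 total.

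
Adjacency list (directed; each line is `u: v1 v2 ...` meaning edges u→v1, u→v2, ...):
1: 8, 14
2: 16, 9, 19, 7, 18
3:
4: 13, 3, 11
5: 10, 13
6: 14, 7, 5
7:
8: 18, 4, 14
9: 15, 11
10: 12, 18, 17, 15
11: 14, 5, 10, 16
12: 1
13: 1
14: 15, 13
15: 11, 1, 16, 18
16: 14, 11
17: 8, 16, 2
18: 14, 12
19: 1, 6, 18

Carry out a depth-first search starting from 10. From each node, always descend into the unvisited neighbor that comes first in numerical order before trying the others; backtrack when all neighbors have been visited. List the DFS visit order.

Visit 10
10 → 12
12 → 1
1 → 8
8 → 4
4 → 3
4 → 11
11 → 5
5 → 13
11 → 14
14 → 15
15 → 16
15 → 18
10 → 17
17 → 2
2 → 7
2 → 9
2 → 19
19 → 6

10, 12, 1, 8, 4, 3, 11, 5, 13, 14, 15, 16, 18, 17, 2, 7, 9, 19, 6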